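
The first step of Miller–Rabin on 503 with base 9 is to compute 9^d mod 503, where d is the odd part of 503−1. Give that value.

1

503 − 1 = 502 = 2^1 · 251, so d = 251.
9^1 ≡ 9 (mod 503)
9^2 ≡ 9^2 = 81 ≡ 81 (mod 503)
9^4 ≡ 81^2 = 6561 ≡ 22 (mod 503)
9^8 ≡ 22^2 = 484 ≡ 484 (mod 503)
9^16 ≡ 484^2 = 234256 ≡ 361 (mod 503)
9^32 ≡ 361^2 = 130321 ≡ 44 (mod 503)
9^64 ≡ 44^2 = 1936 ≡ 427 (mod 503)
9^128 ≡ 427^2 = 182329 ≡ 243 (mod 503)
251 = 128 + 64 + 32 + 16 + 8 + 2 + 1 in binary powers of 2.
So 9^251 ≡ 243 · 427 · 44 · 361 · 484 · 81 · 9 ≡ 1 (mod 503).
Since 9^d ≡ 1 (mod 503), base 9 does not prove 503 composite.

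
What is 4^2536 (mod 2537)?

317

4^1 ≡ 4 (mod 2537)
4^2 ≡ 4^2 = 16 ≡ 16 (mod 2537)
4^4 ≡ 16^2 = 256 ≡ 256 (mod 2537)
4^8 ≡ 256^2 = 65536 ≡ 2111 (mod 2537)
4^16 ≡ 2111^2 = 4456321 ≡ 1349 (mod 2537)
4^32 ≡ 1349^2 = 1819801 ≡ 772 (mod 2537)
4^64 ≡ 772^2 = 595984 ≡ 2326 (mod 2537)
4^128 ≡ 2326^2 = 5410276 ≡ 1392 (mod 2537)
4^256 ≡ 1392^2 = 1937664 ≡ 1933 (mod 2537)
4^512 ≡ 1933^2 = 3736489 ≡ 2025 (mod 2537)
4^1024 ≡ 2025^2 = 4100625 ≡ 833 (mod 2537)
4^2048 ≡ 833^2 = 693889 ≡ 1288 (mod 2537)
2536 = 2048 + 256 + 128 + 64 + 32 + 8 in binary powers of 2.
So 4^2536 ≡ 1288 · 1933 · 1392 · 2326 · 772 · 2111 ≡ 317 (mod 2537).
Since 317 ≠ 1, base 4 is a Fermat witness: 2537 is composite.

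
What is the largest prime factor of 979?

979 = 11 · 89
89 is prime.
So 979 = 11 · 89; the largest prime factor is 89.

89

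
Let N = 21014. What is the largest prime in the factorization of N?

79

21014 = 2 · 10507
10507 = 7 · 1501
1501 = 19 · 79
79 is prime.
So 21014 = 2 · 7 · 19 · 79; the largest prime factor is 79.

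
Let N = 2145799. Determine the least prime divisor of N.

83

2145799 is odd.
Digit sum 37, not divisible by 3.
Ends in 9: not divisible by 5.
7: 2145799 = 7·306542 + 5
11: 2145799 = 11·195072 + 7
13: 2145799 = 13·165061 + 6
17: 2145799 = 17·126223 + 8
19: 2145799 = 19·112936 + 15
23: 2145799 = 23·93295 + 14
29: 2145799 = 29·73993 + 2
31: 2145799 = 31·69219 + 10
37: 2145799 = 37·57994 + 21
41: 2145799 = 41·52336 + 23
43: 2145799 = 43·49902 + 13
47: 2145799 = 47·45655 + 14
53: 2145799 = 53·40486 + 41
59: 2145799 = 59·36369 + 28
61: 2145799 = 61·35177 + 2
67: 2145799 = 67·32026 + 57
71: 2145799 = 71·30222 + 37
73: 2145799 = 73·29394 + 37
79: 2145799 = 79·27162 + 1
83: 2145799 = 83·25853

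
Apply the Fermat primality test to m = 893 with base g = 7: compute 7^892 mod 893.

7^1 ≡ 7 (mod 893)
7^2 ≡ 7^2 = 49 ≡ 49 (mod 893)
7^4 ≡ 49^2 = 2401 ≡ 615 (mod 893)
7^8 ≡ 615^2 = 378225 ≡ 486 (mod 893)
7^16 ≡ 486^2 = 236196 ≡ 444 (mod 893)
7^32 ≡ 444^2 = 197136 ≡ 676 (mod 893)
7^64 ≡ 676^2 = 456976 ≡ 653 (mod 893)
7^128 ≡ 653^2 = 426409 ≡ 448 (mod 893)
7^256 ≡ 448^2 = 200704 ≡ 672 (mod 893)
7^512 ≡ 672^2 = 451584 ≡ 619 (mod 893)
892 = 512 + 256 + 64 + 32 + 16 + 8 + 4 in binary powers of 2.
So 7^892 ≡ 619 · 672 · 653 · 676 · 444 · 486 · 615 ≡ 653 (mod 893).
Since 653 ≠ 1, base 7 is a Fermat witness: 893 is composite.

653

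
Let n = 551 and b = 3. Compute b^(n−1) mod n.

35

3^1 ≡ 3 (mod 551)
3^2 ≡ 3^2 = 9 ≡ 9 (mod 551)
3^4 ≡ 9^2 = 81 ≡ 81 (mod 551)
3^8 ≡ 81^2 = 6561 ≡ 500 (mod 551)
3^16 ≡ 500^2 = 250000 ≡ 397 (mod 551)
3^32 ≡ 397^2 = 157609 ≡ 23 (mod 551)
3^64 ≡ 23^2 = 529 ≡ 529 (mod 551)
3^128 ≡ 529^2 = 279841 ≡ 484 (mod 551)
3^256 ≡ 484^2 = 234256 ≡ 81 (mod 551)
3^512 ≡ 81^2 = 6561 ≡ 500 (mod 551)
550 = 512 + 32 + 4 + 2 in binary powers of 2.
So 3^550 ≡ 500 · 23 · 81 · 9 ≡ 35 (mod 551).
Since 35 ≠ 1, base 3 is a Fermat witness: 551 is composite.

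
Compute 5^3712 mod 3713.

5^1 ≡ 5 (mod 3713)
5^2 ≡ 5^2 = 25 ≡ 25 (mod 3713)
5^4 ≡ 25^2 = 625 ≡ 625 (mod 3713)
5^8 ≡ 625^2 = 390625 ≡ 760 (mod 3713)
5^16 ≡ 760^2 = 577600 ≡ 2085 (mod 3713)
5^32 ≡ 2085^2 = 4347225 ≡ 3015 (mod 3713)
5^64 ≡ 3015^2 = 9090225 ≡ 801 (mod 3713)
5^128 ≡ 801^2 = 641601 ≡ 2965 (mod 3713)
5^256 ≡ 2965^2 = 8791225 ≡ 2554 (mod 3713)
5^512 ≡ 2554^2 = 6522916 ≡ 2888 (mod 3713)
5^1024 ≡ 2888^2 = 8340544 ≡ 1146 (mod 3713)
5^2048 ≡ 1146^2 = 1313316 ≡ 2627 (mod 3713)
3712 = 2048 + 1024 + 512 + 128 in binary powers of 2.
So 5^3712 ≡ 2627 · 1146 · 2888 · 2965 ≡ 3391 (mod 3713).
Since 3391 ≠ 1, base 5 is a Fermat witness: 3713 is composite.

3391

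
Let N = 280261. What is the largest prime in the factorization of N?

89

280261 = 47 · 5963
5963 = 67 · 89
89 is prime.
So 280261 = 47 · 67 · 89; the largest prime factor is 89.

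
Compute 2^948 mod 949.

2^1 ≡ 2 (mod 949)
2^2 ≡ 2^2 = 4 ≡ 4 (mod 949)
2^4 ≡ 4^2 = 16 ≡ 16 (mod 949)
2^8 ≡ 16^2 = 256 ≡ 256 (mod 949)
2^16 ≡ 256^2 = 65536 ≡ 55 (mod 949)
2^32 ≡ 55^2 = 3025 ≡ 178 (mod 949)
2^64 ≡ 178^2 = 31684 ≡ 367 (mod 949)
2^128 ≡ 367^2 = 134689 ≡ 880 (mod 949)
2^256 ≡ 880^2 = 774400 ≡ 16 (mod 949)
2^512 ≡ 16^2 = 256 ≡ 256 (mod 949)
948 = 512 + 256 + 128 + 32 + 16 + 4 in binary powers of 2.
So 2^948 ≡ 256 · 16 · 880 · 178 · 55 · 16 ≡ 300 (mod 949).
Since 300 ≠ 1, base 2 is a Fermat witness: 949 is composite.

300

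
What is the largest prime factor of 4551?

4551 = 3 · 1517
1517 = 37 · 41
41 is prime.
So 4551 = 3 · 37 · 41; the largest prime factor is 41.

41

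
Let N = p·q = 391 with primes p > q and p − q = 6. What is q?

17

Since p = q + 6, we have 391 = q(q + 6), so q² + 6q − 391 = 0.
Discriminant: 6² + 4·391 = 36 + 1564 = 1600; √1600 = 40.
q = (−6 + 40)/2 = 17, and p = q + 6 = 23.
Check: 17 · 23 = 391.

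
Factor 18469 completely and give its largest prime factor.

73

18469 = 11 · 1679
1679 = 23 · 73
73 is prime.
So 18469 = 11 · 23 · 73; the largest prime factor is 73.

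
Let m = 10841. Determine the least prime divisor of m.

37

10841 is odd.
Digit sum 14, not divisible by 3.
Ends in 1: not divisible by 5.
7: 10841 = 7·1548 + 5
11: 10841 = 11·985 + 6
13: 10841 = 13·833 + 12
17: 10841 = 17·637 + 12
19: 10841 = 19·570 + 11
23: 10841 = 23·471 + 8
29: 10841 = 29·373 + 24
31: 10841 = 31·349 + 22
37: 10841 = 37·293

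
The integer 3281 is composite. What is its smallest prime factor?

3281 is odd.
Digit sum 14, not divisible by 3.
Ends in 1: not divisible by 5.
7: 3281 = 7·468 + 5
11: 3281 = 11·298 + 3
13: 3281 = 13·252 + 5
17: 3281 = 17·193

17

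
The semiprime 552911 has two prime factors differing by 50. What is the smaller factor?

719

Since p = q + 50, we have 552911 = q(q + 50), so q² + 50q − 552911 = 0.
Discriminant: 50² + 4·552911 = 2500 + 2211644 = 2214144; √2214144 = 1488.
q = (−50 + 1488)/2 = 719, and p = q + 50 = 769.
Check: 719 · 769 = 552911.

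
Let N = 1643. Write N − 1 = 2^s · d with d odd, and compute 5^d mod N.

1643 − 1 = 1642 = 2^1 · 821, so d = 821.
5^1 ≡ 5 (mod 1643)
5^2 ≡ 5^2 = 25 ≡ 25 (mod 1643)
5^4 ≡ 25^2 = 625 ≡ 625 (mod 1643)
5^8 ≡ 625^2 = 390625 ≡ 1234 (mod 1643)
5^16 ≡ 1234^2 = 1522756 ≡ 1338 (mod 1643)
5^32 ≡ 1338^2 = 1790244 ≡ 1017 (mod 1643)
5^64 ≡ 1017^2 = 1034289 ≡ 842 (mod 1643)
5^128 ≡ 842^2 = 708964 ≡ 831 (mod 1643)
5^256 ≡ 831^2 = 690561 ≡ 501 (mod 1643)
5^512 ≡ 501^2 = 251001 ≡ 1265 (mod 1643)
821 = 512 + 256 + 32 + 16 + 4 + 1 in binary powers of 2.
So 5^821 ≡ 1265 · 501 · 1017 · 1338 · 625 · 5 ≡ 273 (mod 1643).
Squaring chain: 273; never reaches −1, so base 5 is a Miller–Rabin witness that 1643 is composite.

273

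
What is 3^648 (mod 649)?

49

3^1 ≡ 3 (mod 649)
3^2 ≡ 3^2 = 9 ≡ 9 (mod 649)
3^4 ≡ 9^2 = 81 ≡ 81 (mod 649)
3^8 ≡ 81^2 = 6561 ≡ 71 (mod 649)
3^16 ≡ 71^2 = 5041 ≡ 498 (mod 649)
3^32 ≡ 498^2 = 248004 ≡ 86 (mod 649)
3^64 ≡ 86^2 = 7396 ≡ 257 (mod 649)
3^128 ≡ 257^2 = 66049 ≡ 500 (mod 649)
3^256 ≡ 500^2 = 250000 ≡ 135 (mod 649)
3^512 ≡ 135^2 = 18225 ≡ 53 (mod 649)
648 = 512 + 128 + 8 in binary powers of 2.
So 3^648 ≡ 53 · 500 · 71 ≡ 49 (mod 649).
Since 49 ≠ 1, base 3 is a Fermat witness: 649 is composite.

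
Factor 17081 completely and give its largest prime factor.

17081 = 19 · 899
899 = 29 · 31
31 is prime.
So 17081 = 19 · 29 · 31; the largest prime factor is 31.

31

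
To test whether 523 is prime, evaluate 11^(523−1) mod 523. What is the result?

11^1 ≡ 11 (mod 523)
11^2 ≡ 11^2 = 121 ≡ 121 (mod 523)
11^4 ≡ 121^2 = 14641 ≡ 520 (mod 523)
11^8 ≡ 520^2 = 270400 ≡ 9 (mod 523)
11^16 ≡ 9^2 = 81 ≡ 81 (mod 523)
11^32 ≡ 81^2 = 6561 ≡ 285 (mod 523)
11^64 ≡ 285^2 = 81225 ≡ 160 (mod 523)
11^128 ≡ 160^2 = 25600 ≡ 496 (mod 523)
11^256 ≡ 496^2 = 246016 ≡ 206 (mod 523)
11^512 ≡ 206^2 = 42436 ≡ 73 (mod 523)
522 = 512 + 8 + 2 in binary powers of 2.
So 11^522 ≡ 73 · 9 · 121 ≡ 1 (mod 523).
Since the result is 1, base 11 gives no evidence that 523 is composite.

1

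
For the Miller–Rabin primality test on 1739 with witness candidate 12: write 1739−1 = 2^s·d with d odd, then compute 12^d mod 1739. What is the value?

1739 − 1 = 1738 = 2^1 · 869, so d = 869.
12^1 ≡ 12 (mod 1739)
12^2 ≡ 12^2 = 144 ≡ 144 (mod 1739)
12^4 ≡ 144^2 = 20736 ≡ 1607 (mod 1739)
12^8 ≡ 1607^2 = 2582449 ≡ 34 (mod 1739)
12^16 ≡ 34^2 = 1156 ≡ 1156 (mod 1739)
12^32 ≡ 1156^2 = 1336336 ≡ 784 (mod 1739)
12^64 ≡ 784^2 = 614656 ≡ 789 (mod 1739)
12^128 ≡ 789^2 = 622521 ≡ 1698 (mod 1739)
12^256 ≡ 1698^2 = 2883204 ≡ 1681 (mod 1739)
12^512 ≡ 1681^2 = 2825761 ≡ 1625 (mod 1739)
869 = 512 + 256 + 64 + 32 + 4 + 1 in binary powers of 2.
So 12^869 ≡ 1625 · 1681 · 789 · 784 · 1607 · 12 ≡ 1635 (mod 1739).
Squaring chain: 1635; never reaches −1, so base 12 is a Miller–Rabin witness that 1739 is composite.

1635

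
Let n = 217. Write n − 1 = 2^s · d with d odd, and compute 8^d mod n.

64

217 − 1 = 216 = 2^3 · 27, so d = 27.
8^1 ≡ 8 (mod 217)
8^2 ≡ 8^2 = 64 ≡ 64 (mod 217)
8^4 ≡ 64^2 = 4096 ≡ 190 (mod 217)
8^8 ≡ 190^2 = 36100 ≡ 78 (mod 217)
8^16 ≡ 78^2 = 6084 ≡ 8 (mod 217)
27 = 16 + 8 + 2 + 1 in binary powers of 2.
So 8^27 ≡ 8 · 78 · 64 · 8 ≡ 64 (mod 217).
Squaring chain: 64 → 190 → 78; never reaches −1, so base 8 is a Miller–Rabin witness that 217 is composite.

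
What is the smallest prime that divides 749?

749 is odd.
Digit sum 20, not divisible by 3.
Ends in 9: not divisible by 5.
7: 749 = 7·107

7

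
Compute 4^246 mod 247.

235

4^1 ≡ 4 (mod 247)
4^2 ≡ 4^2 = 16 ≡ 16 (mod 247)
4^4 ≡ 16^2 = 256 ≡ 9 (mod 247)
4^8 ≡ 9^2 = 81 ≡ 81 (mod 247)
4^16 ≡ 81^2 = 6561 ≡ 139 (mod 247)
4^32 ≡ 139^2 = 19321 ≡ 55 (mod 247)
4^64 ≡ 55^2 = 3025 ≡ 61 (mod 247)
4^128 ≡ 61^2 = 3721 ≡ 16 (mod 247)
246 = 128 + 64 + 32 + 16 + 4 + 2 in binary powers of 2.
So 4^246 ≡ 16 · 61 · 55 · 139 · 9 · 16 ≡ 235 (mod 247).
Since 235 ≠ 1, base 4 is a Fermat witness: 247 is composite.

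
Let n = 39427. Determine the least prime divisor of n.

89

39427 is odd.
Digit sum 25, not divisible by 3.
Ends in 7: not divisible by 5.
7: 39427 = 7·5632 + 3
11: 39427 = 11·3584 + 3
13: 39427 = 13·3032 + 11
17: 39427 = 17·2319 + 4
19: 39427 = 19·2075 + 2
23: 39427 = 23·1714 + 5
29: 39427 = 29·1359 + 16
31: 39427 = 31·1271 + 26
37: 39427 = 37·1065 + 22
41: 39427 = 41·961 + 26
43: 39427 = 43·916 + 39
47: 39427 = 47·838 + 41
53: 39427 = 53·743 + 48
59: 39427 = 59·668 + 15
61: 39427 = 61·646 + 21
67: 39427 = 67·588 + 31
71: 39427 = 71·555 + 22
73: 39427 = 73·540 + 7
79: 39427 = 79·499 + 6
83: 39427 = 83·475 + 2
89: 39427 = 89·443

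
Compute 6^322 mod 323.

6^1 ≡ 6 (mod 323)
6^2 ≡ 6^2 = 36 ≡ 36 (mod 323)
6^4 ≡ 36^2 = 1296 ≡ 4 (mod 323)
6^8 ≡ 4^2 = 16 ≡ 16 (mod 323)
6^16 ≡ 16^2 = 256 ≡ 256 (mod 323)
6^32 ≡ 256^2 = 65536 ≡ 290 (mod 323)
6^64 ≡ 290^2 = 84100 ≡ 120 (mod 323)
6^128 ≡ 120^2 = 14400 ≡ 188 (mod 323)
6^256 ≡ 188^2 = 35344 ≡ 137 (mod 323)
322 = 256 + 64 + 2 in binary powers of 2.
So 6^322 ≡ 137 · 120 · 36 ≡ 104 (mod 323).
Since 104 ≠ 1, base 6 is a Fermat witness: 323 is composite.

104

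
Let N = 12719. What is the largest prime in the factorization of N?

79

12719 = 7 · 1817
1817 = 23 · 79
79 is prime.
So 12719 = 7 · 23 · 79; the largest prime factor is 79.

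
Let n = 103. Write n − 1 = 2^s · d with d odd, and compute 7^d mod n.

103 − 1 = 102 = 2^1 · 51, so d = 51.
7^1 ≡ 7 (mod 103)
7^2 ≡ 7^2 = 49 ≡ 49 (mod 103)
7^4 ≡ 49^2 = 2401 ≡ 32 (mod 103)
7^8 ≡ 32^2 = 1024 ≡ 97 (mod 103)
7^16 ≡ 97^2 = 9409 ≡ 36 (mod 103)
7^32 ≡ 36^2 = 1296 ≡ 60 (mod 103)
51 = 32 + 16 + 2 + 1 in binary powers of 2.
So 7^51 ≡ 60 · 36 · 49 · 7 ≡ 1 (mod 103).
Since 7^d ≡ 1 (mod 103), base 7 does not prove 103 composite.

1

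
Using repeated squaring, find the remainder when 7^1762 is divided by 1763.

7^1 ≡ 7 (mod 1763)
7^2 ≡ 7^2 = 49 ≡ 49 (mod 1763)
7^4 ≡ 49^2 = 2401 ≡ 638 (mod 1763)
7^8 ≡ 638^2 = 407044 ≡ 1554 (mod 1763)
7^16 ≡ 1554^2 = 2414916 ≡ 1369 (mod 1763)
7^32 ≡ 1369^2 = 1874161 ≡ 92 (mod 1763)
7^64 ≡ 92^2 = 8464 ≡ 1412 (mod 1763)
7^128 ≡ 1412^2 = 1993744 ≡ 1554 (mod 1763)
7^256 ≡ 1554^2 = 2414916 ≡ 1369 (mod 1763)
7^512 ≡ 1369^2 = 1874161 ≡ 92 (mod 1763)
7^1024 ≡ 92^2 = 8464 ≡ 1412 (mod 1763)
1762 = 1024 + 512 + 128 + 64 + 32 + 2 in binary powers of 2.
So 7^1762 ≡ 1412 · 92 · 1554 · 1412 · 92 · 49 ≡ 1197 (mod 1763).
Since 1197 ≠ 1, base 7 is a Fermat witness: 1763 is composite.

1197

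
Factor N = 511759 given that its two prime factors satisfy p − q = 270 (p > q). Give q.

Since p = q + 270, we have 511759 = q(q + 270), so q² + 270q − 511759 = 0.
Discriminant: 270² + 4·511759 = 72900 + 2047036 = 2119936; √2119936 = 1456.
q = (−270 + 1456)/2 = 593, and p = q + 270 = 863.
Check: 593 · 863 = 511759.

593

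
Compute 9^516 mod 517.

383

9^1 ≡ 9 (mod 517)
9^2 ≡ 9^2 = 81 ≡ 81 (mod 517)
9^4 ≡ 81^2 = 6561 ≡ 357 (mod 517)
9^8 ≡ 357^2 = 127449 ≡ 267 (mod 517)
9^16 ≡ 267^2 = 71289 ≡ 460 (mod 517)
9^32 ≡ 460^2 = 211600 ≡ 147 (mod 517)
9^64 ≡ 147^2 = 21609 ≡ 412 (mod 517)
9^128 ≡ 412^2 = 169744 ≡ 168 (mod 517)
9^256 ≡ 168^2 = 28224 ≡ 306 (mod 517)
9^512 ≡ 306^2 = 93636 ≡ 59 (mod 517)
516 = 512 + 4 in binary powers of 2.
So 9^516 ≡ 59 · 357 ≡ 383 (mod 517).
Since 383 ≠ 1, base 9 is a Fermat witness: 517 is composite.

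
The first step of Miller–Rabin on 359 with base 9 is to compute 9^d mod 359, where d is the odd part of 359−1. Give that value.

359 − 1 = 358 = 2^1 · 179, so d = 179.
9^1 ≡ 9 (mod 359)
9^2 ≡ 9^2 = 81 ≡ 81 (mod 359)
9^4 ≡ 81^2 = 6561 ≡ 99 (mod 359)
9^8 ≡ 99^2 = 9801 ≡ 108 (mod 359)
9^16 ≡ 108^2 = 11664 ≡ 176 (mod 359)
9^32 ≡ 176^2 = 30976 ≡ 102 (mod 359)
9^64 ≡ 102^2 = 10404 ≡ 352 (mod 359)
9^128 ≡ 352^2 = 123904 ≡ 49 (mod 359)
179 = 128 + 32 + 16 + 2 + 1 in binary powers of 2.
So 9^179 ≡ 49 · 102 · 176 · 81 · 9 ≡ 1 (mod 359).
Since 9^d ≡ 1 (mod 359), base 9 does not prove 359 composite.

1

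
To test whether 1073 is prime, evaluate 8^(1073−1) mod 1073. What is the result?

8^1 ≡ 8 (mod 1073)
8^2 ≡ 8^2 = 64 ≡ 64 (mod 1073)
8^4 ≡ 64^2 = 4096 ≡ 877 (mod 1073)
8^8 ≡ 877^2 = 769129 ≡ 861 (mod 1073)
8^16 ≡ 861^2 = 741321 ≡ 951 (mod 1073)
8^32 ≡ 951^2 = 904401 ≡ 935 (mod 1073)
8^64 ≡ 935^2 = 874225 ≡ 803 (mod 1073)
8^128 ≡ 803^2 = 644809 ≡ 1009 (mod 1073)
8^256 ≡ 1009^2 = 1018081 ≡ 877 (mod 1073)
8^512 ≡ 877^2 = 769129 ≡ 861 (mod 1073)
8^1024 ≡ 861^2 = 741321 ≡ 951 (mod 1073)
1072 = 1024 + 32 + 16 in binary powers of 2.
So 8^1072 ≡ 951 · 935 · 951 ≡ 803 (mod 1073).
Since 803 ≠ 1, base 8 is a Fermat witness: 1073 is composite.

803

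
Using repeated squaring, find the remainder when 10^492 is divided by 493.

132

10^1 ≡ 10 (mod 493)
10^2 ≡ 10^2 = 100 ≡ 100 (mod 493)
10^4 ≡ 100^2 = 10000 ≡ 140 (mod 493)
10^8 ≡ 140^2 = 19600 ≡ 373 (mod 493)
10^16 ≡ 373^2 = 139129 ≡ 103 (mod 493)
10^32 ≡ 103^2 = 10609 ≡ 256 (mod 493)
10^64 ≡ 256^2 = 65536 ≡ 460 (mod 493)
10^128 ≡ 460^2 = 211600 ≡ 103 (mod 493)
10^256 ≡ 103^2 = 10609 ≡ 256 (mod 493)
492 = 256 + 128 + 64 + 32 + 8 + 4 in binary powers of 2.
So 10^492 ≡ 256 · 103 · 460 · 256 · 373 · 140 ≡ 132 (mod 493).
Since 132 ≠ 1, base 10 is a Fermat witness: 493 is composite.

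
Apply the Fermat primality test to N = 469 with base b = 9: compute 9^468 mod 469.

64

9^1 ≡ 9 (mod 469)
9^2 ≡ 9^2 = 81 ≡ 81 (mod 469)
9^4 ≡ 81^2 = 6561 ≡ 464 (mod 469)
9^8 ≡ 464^2 = 215296 ≡ 25 (mod 469)
9^16 ≡ 25^2 = 625 ≡ 156 (mod 469)
9^32 ≡ 156^2 = 24336 ≡ 417 (mod 469)
9^64 ≡ 417^2 = 173889 ≡ 359 (mod 469)
9^128 ≡ 359^2 = 128881 ≡ 375 (mod 469)
9^256 ≡ 375^2 = 140625 ≡ 394 (mod 469)
468 = 256 + 128 + 64 + 16 + 4 in binary powers of 2.
So 9^468 ≡ 394 · 375 · 359 · 156 · 464 ≡ 64 (mod 469).
Since 64 ≠ 1, base 9 is a Fermat witness: 469 is composite.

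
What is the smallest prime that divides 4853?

23

4853 is odd.
Digit sum 20, not divisible by 3.
Ends in 3: not divisible by 5.
7: 4853 = 7·693 + 2
11: 4853 = 11·441 + 2
13: 4853 = 13·373 + 4
17: 4853 = 17·285 + 8
19: 4853 = 19·255 + 8
23: 4853 = 23·211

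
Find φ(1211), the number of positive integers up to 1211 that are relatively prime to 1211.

1032

Factor: 1211 = 7 · 173.
φ(1211) = (7−1) · (173−1) = 6 · 172 = 1032.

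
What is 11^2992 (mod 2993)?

2806

11^1 ≡ 11 (mod 2993)
11^2 ≡ 11^2 = 121 ≡ 121 (mod 2993)
11^4 ≡ 121^2 = 14641 ≡ 2669 (mod 2993)
11^8 ≡ 2669^2 = 7123561 ≡ 221 (mod 2993)
11^16 ≡ 221^2 = 48841 ≡ 953 (mod 2993)
11^32 ≡ 953^2 = 908209 ≡ 1330 (mod 2993)
11^64 ≡ 1330^2 = 1768900 ≡ 37 (mod 2993)
11^128 ≡ 37^2 = 1369 ≡ 1369 (mod 2993)
11^256 ≡ 1369^2 = 1874161 ≡ 543 (mod 2993)
11^512 ≡ 543^2 = 294849 ≡ 1535 (mod 2993)
11^1024 ≡ 1535^2 = 2356225 ≡ 734 (mod 2993)
11^2048 ≡ 734^2 = 538756 ≡ 16 (mod 2993)
2992 = 2048 + 512 + 256 + 128 + 32 + 16 in binary powers of 2.
So 11^2992 ≡ 16 · 1535 · 543 · 1369 · 1330 · 953 ≡ 2806 (mod 2993).
Since 2806 ≠ 1, base 11 is a Fermat witness: 2993 is composite.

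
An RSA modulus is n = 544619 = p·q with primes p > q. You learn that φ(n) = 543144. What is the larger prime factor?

φ(n) = (p−1)(q−1) = n − (p+q) + 1, so p + q = 544619 − 543144 + 1 = 1476.
p and q are the roots of t² − 1476t + 544619 = 0.
Discriminant: 1476² − 4·544619 = 2178576 − 2178476 = 100; √100 = 10.
q = (1476 − 10)/2 = 733, p = (1476 + 10)/2 = 743.
Check: 733 · 743 = 544619.

743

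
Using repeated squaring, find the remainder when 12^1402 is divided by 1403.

225

12^1 ≡ 12 (mod 1403)
12^2 ≡ 12^2 = 144 ≡ 144 (mod 1403)
12^4 ≡ 144^2 = 20736 ≡ 1094 (mod 1403)
12^8 ≡ 1094^2 = 1196836 ≡ 77 (mod 1403)
12^16 ≡ 77^2 = 5929 ≡ 317 (mod 1403)
12^32 ≡ 317^2 = 100489 ≡ 876 (mod 1403)
12^64 ≡ 876^2 = 767376 ≡ 1338 (mod 1403)
12^128 ≡ 1338^2 = 1790244 ≡ 16 (mod 1403)
12^256 ≡ 16^2 = 256 ≡ 256 (mod 1403)
12^512 ≡ 256^2 = 65536 ≡ 998 (mod 1403)
12^1024 ≡ 998^2 = 996004 ≡ 1277 (mod 1403)
1402 = 1024 + 256 + 64 + 32 + 16 + 8 + 2 in binary powers of 2.
So 12^1402 ≡ 1277 · 256 · 1338 · 876 · 317 · 77 · 144 ≡ 225 (mod 1403).
Since 225 ≠ 1, base 12 is a Fermat witness: 1403 is composite.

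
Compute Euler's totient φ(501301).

477360

Factor: 501301 = 31 · 103 · 157.
φ(501301) = (31−1) · (103−1) · (157−1) = 30 · 102 · 156 = 477360.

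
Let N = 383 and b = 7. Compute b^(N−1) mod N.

7^1 ≡ 7 (mod 383)
7^2 ≡ 7^2 = 49 ≡ 49 (mod 383)
7^4 ≡ 49^2 = 2401 ≡ 103 (mod 383)
7^8 ≡ 103^2 = 10609 ≡ 268 (mod 383)
7^16 ≡ 268^2 = 71824 ≡ 203 (mod 383)
7^32 ≡ 203^2 = 41209 ≡ 228 (mod 383)
7^64 ≡ 228^2 = 51984 ≡ 279 (mod 383)
7^128 ≡ 279^2 = 77841 ≡ 92 (mod 383)
7^256 ≡ 92^2 = 8464 ≡ 38 (mod 383)
382 = 256 + 64 + 32 + 16 + 8 + 4 + 2 in binary powers of 2.
So 7^382 ≡ 38 · 279 · 228 · 203 · 268 · 103 · 49 ≡ 1 (mod 383).
Since the result is 1, base 7 gives no evidence that 383 is composite.

1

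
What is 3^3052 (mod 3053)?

3^1 ≡ 3 (mod 3053)
3^2 ≡ 3^2 = 9 ≡ 9 (mod 3053)
3^4 ≡ 9^2 = 81 ≡ 81 (mod 3053)
3^8 ≡ 81^2 = 6561 ≡ 455 (mod 3053)
3^16 ≡ 455^2 = 207025 ≡ 2474 (mod 3053)
3^32 ≡ 2474^2 = 6120676 ≡ 2464 (mod 3053)
3^64 ≡ 2464^2 = 6071296 ≡ 1932 (mod 3053)
3^128 ≡ 1932^2 = 3732624 ≡ 1858 (mod 3053)
3^256 ≡ 1858^2 = 3452164 ≡ 2274 (mod 3053)
3^512 ≡ 2274^2 = 5171076 ≡ 2347 (mod 3053)
3^1024 ≡ 2347^2 = 5508409 ≡ 797 (mod 3053)
3^2048 ≡ 797^2 = 635209 ≡ 185 (mod 3053)
3052 = 2048 + 512 + 256 + 128 + 64 + 32 + 8 + 4 in binary powers of 2.
So 3^3052 ≡ 185 · 2347 · 2274 · 1858 · 1932 · 2464 · 455 · 81 ≡ 909 (mod 3053).
Since 909 ≠ 1, base 3 is a Fermat witness: 3053 is composite.

909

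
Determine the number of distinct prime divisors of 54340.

5

54340 = 2^2 · 13585
13585 = 5 · 2717
2717 = 11 · 247
247 = 13 · 19
54340 = 2^2 · 5 · 11 · 13 · 19, which has 5 distinct prime factors.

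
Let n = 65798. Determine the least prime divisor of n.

2

65798 is even: 2 divides it.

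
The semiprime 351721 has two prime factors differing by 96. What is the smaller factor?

547

Since p = q + 96, we have 351721 = q(q + 96), so q² + 96q − 351721 = 0.
Discriminant: 96² + 4·351721 = 9216 + 1406884 = 1416100; √1416100 = 1190.
q = (−96 + 1190)/2 = 547, and p = q + 96 = 643.
Check: 547 · 643 = 351721.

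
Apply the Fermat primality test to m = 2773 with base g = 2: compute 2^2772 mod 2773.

1088

2^1 ≡ 2 (mod 2773)
2^2 ≡ 2^2 = 4 ≡ 4 (mod 2773)
2^4 ≡ 4^2 = 16 ≡ 16 (mod 2773)
2^8 ≡ 16^2 = 256 ≡ 256 (mod 2773)
2^16 ≡ 256^2 = 65536 ≡ 1757 (mod 2773)
2^32 ≡ 1757^2 = 3087049 ≡ 700 (mod 2773)
2^64 ≡ 700^2 = 490000 ≡ 1952 (mod 2773)
2^128 ≡ 1952^2 = 3810304 ≡ 202 (mod 2773)
2^256 ≡ 202^2 = 40804 ≡ 1982 (mod 2773)
2^512 ≡ 1982^2 = 3928324 ≡ 1756 (mod 2773)
2^1024 ≡ 1756^2 = 3083536 ≡ 2733 (mod 2773)
2^2048 ≡ 2733^2 = 7469289 ≡ 1600 (mod 2773)
2772 = 2048 + 512 + 128 + 64 + 16 + 4 in binary powers of 2.
So 2^2772 ≡ 1600 · 1756 · 202 · 1952 · 1757 · 16 ≡ 1088 (mod 2773).
Since 1088 ≠ 1, base 2 is a Fermat witness: 2773 is composite.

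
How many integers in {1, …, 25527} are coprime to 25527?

Factor: 25527 = 3 · 67 · 127.
φ(25527) = (3−1) · (67−1) · (127−1) = 2 · 66 · 126 = 16632.

16632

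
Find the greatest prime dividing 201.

201 = 3 · 67
67 is prime.
So 201 = 3 · 67; the largest prime factor is 67.

67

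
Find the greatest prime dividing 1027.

1027 = 13 · 79
79 is prime.
So 1027 = 13 · 79; the largest prime factor is 79.

79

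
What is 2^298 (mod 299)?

140

2^1 ≡ 2 (mod 299)
2^2 ≡ 2^2 = 4 ≡ 4 (mod 299)
2^4 ≡ 4^2 = 16 ≡ 16 (mod 299)
2^8 ≡ 16^2 = 256 ≡ 256 (mod 299)
2^16 ≡ 256^2 = 65536 ≡ 55 (mod 299)
2^32 ≡ 55^2 = 3025 ≡ 35 (mod 299)
2^64 ≡ 35^2 = 1225 ≡ 29 (mod 299)
2^128 ≡ 29^2 = 841 ≡ 243 (mod 299)
2^256 ≡ 243^2 = 59049 ≡ 146 (mod 299)
298 = 256 + 32 + 8 + 2 in binary powers of 2.
So 2^298 ≡ 146 · 35 · 256 · 4 ≡ 140 (mod 299).
Since 140 ≠ 1, base 2 is a Fermat witness: 299 is composite.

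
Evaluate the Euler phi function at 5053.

Factor: 5053 = 31 · 163.
φ(5053) = (31−1) · (163−1) = 30 · 162 = 4860.

4860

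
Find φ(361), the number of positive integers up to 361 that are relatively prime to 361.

342

Factor: 361 = 19^2.
φ(361) = 19^1·(19−1) = 342.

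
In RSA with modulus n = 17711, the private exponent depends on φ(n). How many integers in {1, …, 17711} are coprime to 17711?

Factor: 17711 = 89 · 199.
φ(17711) = (89−1) · (199−1) = 88 · 198 = 17424.

17424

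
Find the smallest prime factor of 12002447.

67

12002447 is odd.
Digit sum 20, not divisible by 3.
Ends in 7: not divisible by 5.
7: 12002447 = 7·1714635 + 2
11: 12002447 = 11·1091131 + 6
13: 12002447 = 13·923265 + 2
17: 12002447 = 17·706026 + 5
19: 12002447 = 19·631707 + 14
23: 12002447 = 23·521845 + 12
29: 12002447 = 29·413877 + 14
31: 12002447 = 31·387175 + 22
37: 12002447 = 37·324390 + 17
41: 12002447 = 41·292742 + 25
43: 12002447 = 43·279126 + 29
47: 12002447 = 47·255371 + 10
53: 12002447 = 53·226461 + 14
59: 12002447 = 59·203431 + 18
61: 12002447 = 61·196761 + 26
67: 12002447 = 67·179141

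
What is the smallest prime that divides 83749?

83749 is odd.
Digit sum 31, not divisible by 3.
Ends in 9: not divisible by 5.
7: 83749 = 7·11964 + 1
11: 83749 = 11·7613 + 6
13: 83749 = 13·6442 + 3
17: 83749 = 17·4926 + 7
19: 83749 = 19·4407 + 16
23: 83749 = 23·3641 + 6
29: 83749 = 29·2887 + 26
31: 83749 = 31·2701 + 18
37: 83749 = 37·2263 + 18
41: 83749 = 41·2042 + 27
43: 83749 = 43·1947 + 28
47: 83749 = 47·1781 + 42
53: 83749 = 53·1580 + 9
59: 83749 = 59·1419 + 28
61: 83749 = 61·1372 + 57
67: 83749 = 67·1249 + 66
71: 83749 = 71·1179 + 40
73: 83749 = 73·1147 + 18
79: 83749 = 79·1060 + 9
83: 83749 = 83·1009 + 2
89: 83749 = 89·941

89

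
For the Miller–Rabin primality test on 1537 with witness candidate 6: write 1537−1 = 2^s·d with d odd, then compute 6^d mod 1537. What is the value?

1537 − 1 = 1536 = 2^9 · 3, so d = 3.
6^1 ≡ 6 (mod 1537)
6^2 ≡ 6^2 = 36 ≡ 36 (mod 1537)
3 = 2 + 1 in binary powers of 2.
So 6^3 ≡ 36 · 6 ≡ 216 (mod 1537).
Squaring chain: 216 → 546 → 1475 → 770 → 1155 → 1446 → 596 → 169 → 895; never reaches −1, so base 6 is a Miller–Rabin witness that 1537 is composite.

216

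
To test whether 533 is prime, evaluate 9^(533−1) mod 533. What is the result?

9^1 ≡ 9 (mod 533)
9^2 ≡ 9^2 = 81 ≡ 81 (mod 533)
9^4 ≡ 81^2 = 6561 ≡ 165 (mod 533)
9^8 ≡ 165^2 = 27225 ≡ 42 (mod 533)
9^16 ≡ 42^2 = 1764 ≡ 165 (mod 533)
9^32 ≡ 165^2 = 27225 ≡ 42 (mod 533)
9^64 ≡ 42^2 = 1764 ≡ 165 (mod 533)
9^128 ≡ 165^2 = 27225 ≡ 42 (mod 533)
9^256 ≡ 42^2 = 1764 ≡ 165 (mod 533)
9^512 ≡ 165^2 = 27225 ≡ 42 (mod 533)
532 = 512 + 16 + 4 in binary powers of 2.
So 9^532 ≡ 42 · 165 · 165 ≡ 165 (mod 533).
Since 165 ≠ 1, base 9 is a Fermat witness: 533 is composite.

165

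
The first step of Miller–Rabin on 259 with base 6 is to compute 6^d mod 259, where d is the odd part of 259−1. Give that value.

6

259 − 1 = 258 = 2^1 · 129, so d = 129.
6^1 ≡ 6 (mod 259)
6^2 ≡ 6^2 = 36 ≡ 36 (mod 259)
6^4 ≡ 36^2 = 1296 ≡ 1 (mod 259)
6^8 ≡ 1^2 = 1 ≡ 1 (mod 259)
6^16 ≡ 1^2 = 1 ≡ 1 (mod 259)
6^32 ≡ 1^2 = 1 ≡ 1 (mod 259)
6^64 ≡ 1^2 = 1 ≡ 1 (mod 259)
6^128 ≡ 1^2 = 1 ≡ 1 (mod 259)
129 = 128 + 1 in binary powers of 2.
So 6^129 ≡ 1 · 6 ≡ 6 (mod 259).
Squaring chain: 6; never reaches −1, so base 6 is a Miller–Rabin witness that 259 is composite.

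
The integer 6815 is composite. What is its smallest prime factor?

6815 is odd.
Digit sum 20, not divisible by 3.
Ends in 5: divisible by 5.

5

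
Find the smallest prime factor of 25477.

73

25477 is odd.
Digit sum 25, not divisible by 3.
Ends in 7: not divisible by 5.
7: 25477 = 7·3639 + 4
11: 25477 = 11·2316 + 1
13: 25477 = 13·1959 + 10
17: 25477 = 17·1498 + 11
19: 25477 = 19·1340 + 17
23: 25477 = 23·1107 + 16
29: 25477 = 29·878 + 15
31: 25477 = 31·821 + 26
37: 25477 = 37·688 + 21
41: 25477 = 41·621 + 16
43: 25477 = 43·592 + 21
47: 25477 = 47·542 + 3
53: 25477 = 53·480 + 37
59: 25477 = 59·431 + 48
61: 25477 = 61·417 + 40
67: 25477 = 67·380 + 17
71: 25477 = 71·358 + 59
73: 25477 = 73·349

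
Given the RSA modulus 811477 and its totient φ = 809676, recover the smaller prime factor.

φ(n) = (p−1)(q−1) = n − (p+q) + 1, so p + q = 811477 − 809676 + 1 = 1802.
p and q are the roots of t² − 1802t + 811477 = 0.
Discriminant: 1802² − 4·811477 = 3247204 − 3245908 = 1296; √1296 = 36.
q = (1802 − 36)/2 = 883, p = (1802 + 36)/2 = 919.
Check: 883 · 919 = 811477.

883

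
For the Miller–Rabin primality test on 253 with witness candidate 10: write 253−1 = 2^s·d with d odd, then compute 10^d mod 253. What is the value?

253 − 1 = 252 = 2^2 · 63, so d = 63.
10^1 ≡ 10 (mod 253)
10^2 ≡ 10^2 = 100 ≡ 100 (mod 253)
10^4 ≡ 100^2 = 10000 ≡ 133 (mod 253)
10^8 ≡ 133^2 = 17689 ≡ 232 (mod 253)
10^16 ≡ 232^2 = 53824 ≡ 188 (mod 253)
10^32 ≡ 188^2 = 35344 ≡ 177 (mod 253)
63 = 32 + 16 + 8 + 4 + 2 + 1 in binary powers of 2.
So 10^63 ≡ 177 · 188 · 232 · 133 · 100 · 10 ≡ 21 (mod 253).
Squaring chain: 21 → 188; never reaches −1, so base 10 is a Miller–Rabin witness that 253 is composite.

21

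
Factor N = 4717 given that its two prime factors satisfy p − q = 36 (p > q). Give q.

53

Since p = q + 36, we have 4717 = q(q + 36), so q² + 36q − 4717 = 0.
Discriminant: 36² + 4·4717 = 1296 + 18868 = 20164; √20164 = 142.
q = (−36 + 142)/2 = 53, and p = q + 36 = 89.
Check: 53 · 89 = 4717.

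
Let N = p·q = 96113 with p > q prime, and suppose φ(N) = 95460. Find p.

φ(n) = (p−1)(q−1) = n − (p+q) + 1, so p + q = 96113 − 95460 + 1 = 654.
p and q are the roots of t² − 654t + 96113 = 0.
Discriminant: 654² − 4·96113 = 427716 − 384452 = 43264; √43264 = 208.
q = (654 − 208)/2 = 223, p = (654 + 208)/2 = 431.
Check: 223 · 431 = 96113.

431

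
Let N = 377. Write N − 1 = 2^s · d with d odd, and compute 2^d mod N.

377 − 1 = 376 = 2^3 · 47, so d = 47.
2^1 ≡ 2 (mod 377)
2^2 ≡ 2^2 = 4 ≡ 4 (mod 377)
2^4 ≡ 4^2 = 16 ≡ 16 (mod 377)
2^8 ≡ 16^2 = 256 ≡ 256 (mod 377)
2^16 ≡ 256^2 = 65536 ≡ 315 (mod 377)
2^32 ≡ 315^2 = 99225 ≡ 74 (mod 377)
47 = 32 + 8 + 4 + 2 + 1 in binary powers of 2.
So 2^47 ≡ 74 · 256 · 16 · 4 · 2 ≡ 345 (mod 377).
Squaring chain: 345 → 270 → 139; never reaches −1, so base 2 is a Miller–Rabin witness that 377 is composite.

345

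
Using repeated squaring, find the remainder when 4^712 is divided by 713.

4^1 ≡ 4 (mod 713)
4^2 ≡ 4^2 = 16 ≡ 16 (mod 713)
4^4 ≡ 16^2 = 256 ≡ 256 (mod 713)
4^8 ≡ 256^2 = 65536 ≡ 653 (mod 713)
4^16 ≡ 653^2 = 426409 ≡ 35 (mod 713)
4^32 ≡ 35^2 = 1225 ≡ 512 (mod 713)
4^64 ≡ 512^2 = 262144 ≡ 473 (mod 713)
4^128 ≡ 473^2 = 223729 ≡ 560 (mod 713)
4^256 ≡ 560^2 = 313600 ≡ 593 (mod 713)
4^512 ≡ 593^2 = 351649 ≡ 140 (mod 713)
712 = 512 + 128 + 64 + 8 in binary powers of 2.
So 4^712 ≡ 140 · 560 · 473 · 653 ≡ 78 (mod 713).
Since 78 ≠ 1, base 4 is a Fermat witness: 713 is composite.

78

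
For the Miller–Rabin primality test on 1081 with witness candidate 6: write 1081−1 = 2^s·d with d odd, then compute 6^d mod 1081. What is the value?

653

1081 − 1 = 1080 = 2^3 · 135, so d = 135.
6^1 ≡ 6 (mod 1081)
6^2 ≡ 6^2 = 36 ≡ 36 (mod 1081)
6^4 ≡ 36^2 = 1296 ≡ 215 (mod 1081)
6^8 ≡ 215^2 = 46225 ≡ 823 (mod 1081)
6^16 ≡ 823^2 = 677329 ≡ 623 (mod 1081)
6^32 ≡ 623^2 = 388129 ≡ 50 (mod 1081)
6^64 ≡ 50^2 = 2500 ≡ 338 (mod 1081)
6^128 ≡ 338^2 = 114244 ≡ 739 (mod 1081)
135 = 128 + 4 + 2 + 1 in binary powers of 2.
So 6^135 ≡ 739 · 215 · 36 · 6 ≡ 653 (mod 1081).
Squaring chain: 653 → 495 → 719; never reaches −1, so base 6 is a Miller–Rabin witness that 1081 is composite.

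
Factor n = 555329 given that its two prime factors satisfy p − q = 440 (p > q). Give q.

Since p = q + 440, we have 555329 = q(q + 440), so q² + 440q − 555329 = 0.
Discriminant: 440² + 4·555329 = 193600 + 2221316 = 2414916; √2414916 = 1554.
q = (−440 + 1554)/2 = 557, and p = q + 440 = 997.
Check: 557 · 997 = 555329.

557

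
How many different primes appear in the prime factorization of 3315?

3315 = 3 · 1105
1105 = 5 · 221
221 = 13 · 17
3315 = 3 · 5 · 13 · 17, which has 4 distinct prime factors.

4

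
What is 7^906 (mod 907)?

7^1 ≡ 7 (mod 907)
7^2 ≡ 7^2 = 49 ≡ 49 (mod 907)
7^4 ≡ 49^2 = 2401 ≡ 587 (mod 907)
7^8 ≡ 587^2 = 344569 ≡ 816 (mod 907)
7^16 ≡ 816^2 = 665856 ≡ 118 (mod 907)
7^32 ≡ 118^2 = 13924 ≡ 319 (mod 907)
7^64 ≡ 319^2 = 101761 ≡ 177 (mod 907)
7^128 ≡ 177^2 = 31329 ≡ 491 (mod 907)
7^256 ≡ 491^2 = 241081 ≡ 726 (mod 907)
7^512 ≡ 726^2 = 527076 ≡ 109 (mod 907)
906 = 512 + 256 + 128 + 8 + 2 in binary powers of 2.
So 7^906 ≡ 109 · 726 · 491 · 816 · 49 ≡ 1 (mod 907).
Since the result is 1, base 7 gives no evidence that 907 is composite.

1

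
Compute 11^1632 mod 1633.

11^1 ≡ 11 (mod 1633)
11^2 ≡ 11^2 = 121 ≡ 121 (mod 1633)
11^4 ≡ 121^2 = 14641 ≡ 1577 (mod 1633)
11^8 ≡ 1577^2 = 2486929 ≡ 1503 (mod 1633)
11^16 ≡ 1503^2 = 2259009 ≡ 570 (mod 1633)
11^32 ≡ 570^2 = 324900 ≡ 1566 (mod 1633)
11^64 ≡ 1566^2 = 2452356 ≡ 1223 (mod 1633)
11^128 ≡ 1223^2 = 1495729 ≡ 1534 (mod 1633)
11^256 ≡ 1534^2 = 2353156 ≡ 3 (mod 1633)
11^512 ≡ 3^2 = 9 ≡ 9 (mod 1633)
11^1024 ≡ 9^2 = 81 ≡ 81 (mod 1633)
1632 = 1024 + 512 + 64 + 32 in binary powers of 2.
So 11^1632 ≡ 81 · 9 · 1223 · 1566 ≡ 151 (mod 1633).
Since 151 ≠ 1, base 11 is a Fermat witness: 1633 is composite.

151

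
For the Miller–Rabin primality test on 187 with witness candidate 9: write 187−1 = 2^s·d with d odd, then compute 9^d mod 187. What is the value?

187 − 1 = 186 = 2^1 · 93, so d = 93.
9^1 ≡ 9 (mod 187)
9^2 ≡ 9^2 = 81 ≡ 81 (mod 187)
9^4 ≡ 81^2 = 6561 ≡ 16 (mod 187)
9^8 ≡ 16^2 = 256 ≡ 69 (mod 187)
9^16 ≡ 69^2 = 4761 ≡ 86 (mod 187)
9^32 ≡ 86^2 = 7396 ≡ 103 (mod 187)
9^64 ≡ 103^2 = 10609 ≡ 137 (mod 187)
93 = 64 + 16 + 8 + 4 + 1 in binary powers of 2.
So 9^93 ≡ 137 · 86 · 69 · 16 · 9 ≡ 25 (mod 187).
Squaring chain: 25; never reaches −1, so base 9 is a Miller–Rabin witness that 187 is composite.

25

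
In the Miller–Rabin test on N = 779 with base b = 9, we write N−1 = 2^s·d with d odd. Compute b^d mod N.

779 − 1 = 778 = 2^1 · 389, so d = 389.
9^1 ≡ 9 (mod 779)
9^2 ≡ 9^2 = 81 ≡ 81 (mod 779)
9^4 ≡ 81^2 = 6561 ≡ 329 (mod 779)
9^8 ≡ 329^2 = 108241 ≡ 739 (mod 779)
9^16 ≡ 739^2 = 546121 ≡ 42 (mod 779)
9^32 ≡ 42^2 = 1764 ≡ 206 (mod 779)
9^64 ≡ 206^2 = 42436 ≡ 370 (mod 779)
9^128 ≡ 370^2 = 136900 ≡ 575 (mod 779)
9^256 ≡ 575^2 = 330625 ≡ 329 (mod 779)
389 = 256 + 128 + 4 + 1 in binary powers of 2.
So 9^389 ≡ 329 · 575 · 329 · 9 ≡ 214 (mod 779).
Squaring chain: 214; never reaches −1, so base 9 is a Miller–Rabin witness that 779 is composite.

214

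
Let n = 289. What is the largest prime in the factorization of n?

17

289 = 17 · 17
17 = 17 · 1
So 289 = 17^2; the largest prime factor is 17.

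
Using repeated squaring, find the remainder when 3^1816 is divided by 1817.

3^1 ≡ 3 (mod 1817)
3^2 ≡ 3^2 = 9 ≡ 9 (mod 1817)
3^4 ≡ 9^2 = 81 ≡ 81 (mod 1817)
3^8 ≡ 81^2 = 6561 ≡ 1110 (mod 1817)
3^16 ≡ 1110^2 = 1232100 ≡ 174 (mod 1817)
3^32 ≡ 174^2 = 30276 ≡ 1204 (mod 1817)
3^64 ≡ 1204^2 = 1449616 ≡ 1467 (mod 1817)
3^128 ≡ 1467^2 = 2152089 ≡ 761 (mod 1817)
3^256 ≡ 761^2 = 579121 ≡ 1315 (mod 1817)
3^512 ≡ 1315^2 = 1729225 ≡ 1258 (mod 1817)
3^1024 ≡ 1258^2 = 1582564 ≡ 1774 (mod 1817)
1816 = 1024 + 512 + 256 + 16 + 8 in binary powers of 2.
So 3^1816 ≡ 1774 · 1258 · 1315 · 174 · 1110 ≡ 762 (mod 1817).
Since 762 ≠ 1, base 3 is a Fermat witness: 1817 is composite.

762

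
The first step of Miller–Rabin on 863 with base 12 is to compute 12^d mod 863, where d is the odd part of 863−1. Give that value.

863 − 1 = 862 = 2^1 · 431, so d = 431.
12^1 ≡ 12 (mod 863)
12^2 ≡ 12^2 = 144 ≡ 144 (mod 863)
12^4 ≡ 144^2 = 20736 ≡ 24 (mod 863)
12^8 ≡ 24^2 = 576 ≡ 576 (mod 863)
12^16 ≡ 576^2 = 331776 ≡ 384 (mod 863)
12^32 ≡ 384^2 = 147456 ≡ 746 (mod 863)
12^64 ≡ 746^2 = 556516 ≡ 744 (mod 863)
12^128 ≡ 744^2 = 553536 ≡ 353 (mod 863)
12^256 ≡ 353^2 = 124609 ≡ 337 (mod 863)
431 = 256 + 128 + 32 + 8 + 4 + 2 + 1 in binary powers of 2.
So 12^431 ≡ 337 · 353 · 746 · 576 · 24 · 144 · 12 ≡ 1 (mod 863).
Since 12^d ≡ 1 (mod 863), base 12 does not prove 863 composite.

1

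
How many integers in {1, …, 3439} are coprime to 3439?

Factor: 3439 = 19 · 181.
φ(3439) = (19−1) · (181−1) = 18 · 180 = 3240.

3240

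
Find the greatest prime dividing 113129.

83

113129 = 29 · 3901
3901 = 47 · 83
83 is prime.
So 113129 = 29 · 47 · 83; the largest prime factor is 83.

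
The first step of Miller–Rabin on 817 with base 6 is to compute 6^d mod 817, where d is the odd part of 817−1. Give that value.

87

817 − 1 = 816 = 2^4 · 51, so d = 51.
6^1 ≡ 6 (mod 817)
6^2 ≡ 6^2 = 36 ≡ 36 (mod 817)
6^4 ≡ 36^2 = 1296 ≡ 479 (mod 817)
6^8 ≡ 479^2 = 229441 ≡ 681 (mod 817)
6^16 ≡ 681^2 = 463761 ≡ 522 (mod 817)
6^32 ≡ 522^2 = 272484 ≡ 423 (mod 817)
51 = 32 + 16 + 2 + 1 in binary powers of 2.
So 6^51 ≡ 423 · 522 · 36 · 6 ≡ 87 (mod 817).
Squaring chain: 87 → 216 → 87 → 216; never reaches −1, so base 6 is a Miller–Rabin witness that 817 is composite.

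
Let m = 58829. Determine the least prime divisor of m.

89

58829 is odd.
Digit sum 32, not divisible by 3.
Ends in 9: not divisible by 5.
7: 58829 = 7·8404 + 1
11: 58829 = 11·5348 + 1
13: 58829 = 13·4525 + 4
17: 58829 = 17·3460 + 9
19: 58829 = 19·3096 + 5
23: 58829 = 23·2557 + 18
29: 58829 = 29·2028 + 17
31: 58829 = 31·1897 + 22
37: 58829 = 37·1589 + 36
41: 58829 = 41·1434 + 35
43: 58829 = 43·1368 + 5
47: 58829 = 47·1251 + 32
53: 58829 = 53·1109 + 52
59: 58829 = 59·997 + 6
61: 58829 = 61·964 + 25
67: 58829 = 67·878 + 3
71: 58829 = 71·828 + 41
73: 58829 = 73·805 + 64
79: 58829 = 79·744 + 53
83: 58829 = 83·708 + 65
89: 58829 = 89·661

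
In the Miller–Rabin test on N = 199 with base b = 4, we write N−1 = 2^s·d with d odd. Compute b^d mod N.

1

199 − 1 = 198 = 2^1 · 99, so d = 99.
4^1 ≡ 4 (mod 199)
4^2 ≡ 4^2 = 16 ≡ 16 (mod 199)
4^4 ≡ 16^2 = 256 ≡ 57 (mod 199)
4^8 ≡ 57^2 = 3249 ≡ 65 (mod 199)
4^16 ≡ 65^2 = 4225 ≡ 46 (mod 199)
4^32 ≡ 46^2 = 2116 ≡ 126 (mod 199)
4^64 ≡ 126^2 = 15876 ≡ 155 (mod 199)
99 = 64 + 32 + 2 + 1 in binary powers of 2.
So 4^99 ≡ 155 · 126 · 16 · 4 ≡ 1 (mod 199).
Since 4^d ≡ 1 (mod 199), base 4 does not prove 199 composite.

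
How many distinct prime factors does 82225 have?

82225 = 5^2 · 3289
3289 = 11 · 299
299 = 13 · 23
82225 = 5^2 · 11 · 13 · 23, which has 4 distinct prime factors.

4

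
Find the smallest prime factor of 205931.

205931 is odd.
Digit sum 20, not divisible by 3.
Ends in 1: not divisible by 5.
7: 205931 = 7·29418 + 5
11: 205931 = 11·18721

11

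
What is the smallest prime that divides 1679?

1679 is odd.
Digit sum 23, not divisible by 3.
Ends in 9: not divisible by 5.
7: 1679 = 7·239 + 6
11: 1679 = 11·152 + 7
13: 1679 = 13·129 + 2
17: 1679 = 17·98 + 13
19: 1679 = 19·88 + 7
23: 1679 = 23·73

23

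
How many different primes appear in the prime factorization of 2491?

2

2491 = 47 · 53
2491 = 47 · 53, which has 2 distinct prime factors.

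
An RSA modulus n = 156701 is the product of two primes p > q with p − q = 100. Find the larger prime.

Since p = q + 100, we have 156701 = q(q + 100), so q² + 100q − 156701 = 0.
Discriminant: 100² + 4·156701 = 10000 + 626804 = 636804; √636804 = 798.
q = (−100 + 798)/2 = 349, and p = q + 100 = 449.
Check: 349 · 449 = 156701.

449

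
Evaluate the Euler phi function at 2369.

2244

Factor: 2369 = 23 · 103.
φ(2369) = (23−1) · (103−1) = 22 · 102 = 2244.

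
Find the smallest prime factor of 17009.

73

17009 is odd.
Digit sum 17, not divisible by 3.
Ends in 9: not divisible by 5.
7: 17009 = 7·2429 + 6
11: 17009 = 11·1546 + 3
13: 17009 = 13·1308 + 5
17: 17009 = 17·1000 + 9
19: 17009 = 19·895 + 4
23: 17009 = 23·739 + 12
29: 17009 = 29·586 + 15
31: 17009 = 31·548 + 21
37: 17009 = 37·459 + 26
41: 17009 = 41·414 + 35
43: 17009 = 43·395 + 24
47: 17009 = 47·361 + 42
53: 17009 = 53·320 + 49
59: 17009 = 59·288 + 17
61: 17009 = 61·278 + 51
67: 17009 = 67·253 + 58
71: 17009 = 71·239 + 40
73: 17009 = 73·233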